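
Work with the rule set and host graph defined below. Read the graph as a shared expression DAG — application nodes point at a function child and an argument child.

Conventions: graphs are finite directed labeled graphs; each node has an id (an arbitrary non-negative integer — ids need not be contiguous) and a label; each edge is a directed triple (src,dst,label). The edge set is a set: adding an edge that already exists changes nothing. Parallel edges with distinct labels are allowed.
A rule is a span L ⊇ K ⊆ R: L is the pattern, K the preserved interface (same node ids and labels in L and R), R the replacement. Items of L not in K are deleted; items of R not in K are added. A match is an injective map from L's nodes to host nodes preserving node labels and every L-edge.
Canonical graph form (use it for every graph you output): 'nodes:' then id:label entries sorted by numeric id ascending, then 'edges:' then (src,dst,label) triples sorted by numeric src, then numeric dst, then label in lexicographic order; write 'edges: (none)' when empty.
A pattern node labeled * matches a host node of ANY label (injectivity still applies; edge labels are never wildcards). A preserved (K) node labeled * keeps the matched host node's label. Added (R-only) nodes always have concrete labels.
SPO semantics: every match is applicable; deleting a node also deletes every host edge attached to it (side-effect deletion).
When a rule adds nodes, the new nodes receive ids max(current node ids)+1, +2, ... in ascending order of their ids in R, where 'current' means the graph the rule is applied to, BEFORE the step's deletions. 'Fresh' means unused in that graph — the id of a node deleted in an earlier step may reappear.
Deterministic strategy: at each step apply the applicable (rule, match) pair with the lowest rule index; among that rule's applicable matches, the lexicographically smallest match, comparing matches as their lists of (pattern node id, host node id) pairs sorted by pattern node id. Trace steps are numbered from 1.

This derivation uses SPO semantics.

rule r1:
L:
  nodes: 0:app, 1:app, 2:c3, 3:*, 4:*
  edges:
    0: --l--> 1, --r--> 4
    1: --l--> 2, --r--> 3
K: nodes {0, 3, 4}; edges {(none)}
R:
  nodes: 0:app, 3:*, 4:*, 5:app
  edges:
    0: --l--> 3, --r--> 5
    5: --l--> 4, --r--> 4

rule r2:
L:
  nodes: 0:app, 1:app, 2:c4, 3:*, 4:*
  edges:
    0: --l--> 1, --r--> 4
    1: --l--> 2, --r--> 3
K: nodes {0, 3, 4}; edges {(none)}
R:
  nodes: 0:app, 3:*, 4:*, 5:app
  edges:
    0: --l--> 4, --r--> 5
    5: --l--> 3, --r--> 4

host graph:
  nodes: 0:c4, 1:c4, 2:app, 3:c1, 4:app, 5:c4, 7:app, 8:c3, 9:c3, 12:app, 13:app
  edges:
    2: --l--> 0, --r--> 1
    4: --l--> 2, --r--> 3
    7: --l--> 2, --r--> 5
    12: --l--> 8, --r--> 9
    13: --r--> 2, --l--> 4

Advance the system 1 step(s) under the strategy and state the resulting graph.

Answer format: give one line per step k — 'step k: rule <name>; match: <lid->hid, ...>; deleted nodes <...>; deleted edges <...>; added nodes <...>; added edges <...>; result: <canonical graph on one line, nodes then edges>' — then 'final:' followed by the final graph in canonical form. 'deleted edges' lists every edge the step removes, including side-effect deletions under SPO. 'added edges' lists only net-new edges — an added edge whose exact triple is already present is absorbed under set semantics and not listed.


step 1: rule r2; match: 0->4, 1->2, 2->0, 3->1, 4->3; deleted nodes 0, 2; deleted edges (2,0,l); (2,1,r); (4,2,l); (4,3,r); (7,2,l); (13,2,r); added nodes 14; added edges (4,3,l); (4,14,r); (14,1,l); (14,3,r); result: nodes: 1:c4, 3:c1, 4:app, 5:c4, 7:app, 8:c3, 9:c3, 12:app, 13:app, 14:app edges: (4,3,l); (4,14,r); (7,5,r); (12,8,l); (12,9,r); (13,4,l); (14,1,l); (14,3,r)
final:
nodes: 1:c4, 3:c1, 4:app, 5:c4, 7:app, 8:c3, 9:c3, 12:app, 13:app, 14:app
edges: (4,3,l); (4,14,r); (7,5,r); (12,8,l); (12,9,r); (13,4,l); (14,1,l); (14,3,r)


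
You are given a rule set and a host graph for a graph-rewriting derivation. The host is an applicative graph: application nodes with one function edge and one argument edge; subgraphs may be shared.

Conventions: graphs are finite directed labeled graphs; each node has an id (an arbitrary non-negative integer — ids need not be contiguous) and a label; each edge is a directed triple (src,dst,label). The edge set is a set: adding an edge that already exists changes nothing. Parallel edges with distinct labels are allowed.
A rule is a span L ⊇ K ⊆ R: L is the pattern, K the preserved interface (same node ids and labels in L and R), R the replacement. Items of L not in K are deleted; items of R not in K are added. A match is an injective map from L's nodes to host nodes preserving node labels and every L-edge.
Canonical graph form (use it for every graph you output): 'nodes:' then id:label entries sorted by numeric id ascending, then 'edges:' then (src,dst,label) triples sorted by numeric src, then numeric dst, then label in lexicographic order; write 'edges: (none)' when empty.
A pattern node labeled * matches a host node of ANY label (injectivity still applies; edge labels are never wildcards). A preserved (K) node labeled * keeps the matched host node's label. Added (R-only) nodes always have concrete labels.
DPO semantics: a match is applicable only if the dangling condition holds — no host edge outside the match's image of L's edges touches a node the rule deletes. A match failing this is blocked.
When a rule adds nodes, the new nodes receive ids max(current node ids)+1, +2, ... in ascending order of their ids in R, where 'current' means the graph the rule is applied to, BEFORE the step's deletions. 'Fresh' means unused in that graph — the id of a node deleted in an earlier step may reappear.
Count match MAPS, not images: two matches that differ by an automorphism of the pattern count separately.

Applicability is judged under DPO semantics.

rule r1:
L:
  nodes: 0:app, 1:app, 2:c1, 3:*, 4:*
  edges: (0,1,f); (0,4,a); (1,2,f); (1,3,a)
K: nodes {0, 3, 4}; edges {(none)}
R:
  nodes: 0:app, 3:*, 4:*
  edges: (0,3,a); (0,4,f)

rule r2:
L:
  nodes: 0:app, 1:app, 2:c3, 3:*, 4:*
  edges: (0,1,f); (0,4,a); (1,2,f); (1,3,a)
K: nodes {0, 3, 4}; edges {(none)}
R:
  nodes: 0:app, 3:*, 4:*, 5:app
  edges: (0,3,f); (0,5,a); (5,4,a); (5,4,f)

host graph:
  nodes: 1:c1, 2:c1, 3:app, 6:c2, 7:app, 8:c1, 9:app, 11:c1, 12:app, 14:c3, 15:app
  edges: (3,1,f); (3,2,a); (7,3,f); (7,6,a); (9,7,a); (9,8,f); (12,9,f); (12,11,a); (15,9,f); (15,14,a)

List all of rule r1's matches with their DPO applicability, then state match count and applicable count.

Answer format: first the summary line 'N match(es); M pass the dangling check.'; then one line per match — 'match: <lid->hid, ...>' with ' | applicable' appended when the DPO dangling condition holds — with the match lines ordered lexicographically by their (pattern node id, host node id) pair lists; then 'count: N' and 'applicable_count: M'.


3 match(es); 1 pass the dangling check.
match: 0->7, 1->3, 2->1, 3->2, 4->6 | applicable
match: 0->12, 1->9, 2->8, 3->7, 4->11
match: 0->15, 1->9, 2->8, 3->7, 4->14
count: 3
applicable_count: 1


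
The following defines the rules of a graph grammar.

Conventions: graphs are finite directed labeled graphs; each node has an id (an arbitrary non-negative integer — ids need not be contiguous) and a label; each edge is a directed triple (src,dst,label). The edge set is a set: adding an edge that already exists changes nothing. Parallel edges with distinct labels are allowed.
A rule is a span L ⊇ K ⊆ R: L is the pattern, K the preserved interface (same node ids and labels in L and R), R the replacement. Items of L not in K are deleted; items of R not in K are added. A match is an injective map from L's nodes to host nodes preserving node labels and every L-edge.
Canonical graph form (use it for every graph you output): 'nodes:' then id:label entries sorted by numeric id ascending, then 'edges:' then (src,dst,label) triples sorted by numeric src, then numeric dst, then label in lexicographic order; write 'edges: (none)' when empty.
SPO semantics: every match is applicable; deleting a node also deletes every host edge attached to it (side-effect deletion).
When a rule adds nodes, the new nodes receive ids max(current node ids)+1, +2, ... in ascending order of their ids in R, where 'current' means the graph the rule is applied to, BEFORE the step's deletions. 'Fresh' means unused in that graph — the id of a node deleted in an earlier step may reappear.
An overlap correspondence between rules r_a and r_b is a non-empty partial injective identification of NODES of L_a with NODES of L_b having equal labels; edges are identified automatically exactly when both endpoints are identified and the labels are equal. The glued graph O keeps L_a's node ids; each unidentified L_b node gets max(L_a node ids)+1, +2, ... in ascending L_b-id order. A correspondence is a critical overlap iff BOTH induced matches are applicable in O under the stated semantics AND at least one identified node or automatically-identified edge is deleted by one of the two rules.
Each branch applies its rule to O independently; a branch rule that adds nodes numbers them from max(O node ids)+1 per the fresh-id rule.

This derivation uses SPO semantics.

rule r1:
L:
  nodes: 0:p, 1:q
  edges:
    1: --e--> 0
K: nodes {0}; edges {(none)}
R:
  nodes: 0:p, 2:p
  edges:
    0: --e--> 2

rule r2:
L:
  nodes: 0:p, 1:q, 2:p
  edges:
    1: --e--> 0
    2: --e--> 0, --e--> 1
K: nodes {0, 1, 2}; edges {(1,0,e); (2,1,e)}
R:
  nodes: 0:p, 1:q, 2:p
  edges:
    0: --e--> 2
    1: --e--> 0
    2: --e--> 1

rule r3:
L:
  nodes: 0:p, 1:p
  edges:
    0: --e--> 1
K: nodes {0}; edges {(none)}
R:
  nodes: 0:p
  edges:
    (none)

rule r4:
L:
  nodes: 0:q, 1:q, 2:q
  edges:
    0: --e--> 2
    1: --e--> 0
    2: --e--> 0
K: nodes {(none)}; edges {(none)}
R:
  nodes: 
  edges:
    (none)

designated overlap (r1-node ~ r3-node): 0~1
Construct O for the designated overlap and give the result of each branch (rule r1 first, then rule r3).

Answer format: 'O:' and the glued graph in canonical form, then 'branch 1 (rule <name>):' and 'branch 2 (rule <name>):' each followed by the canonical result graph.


O:
nodes: 0:p, 1:q, 2:p
edges: (1,0,e); (2,0,e)
branch 1 (rule r1):
nodes: 0:p, 2:p, 3:p
edges: (0,3,e); (2,0,e)
branch 2 (rule r3):
nodes: 1:q, 2:p
edges: (none)


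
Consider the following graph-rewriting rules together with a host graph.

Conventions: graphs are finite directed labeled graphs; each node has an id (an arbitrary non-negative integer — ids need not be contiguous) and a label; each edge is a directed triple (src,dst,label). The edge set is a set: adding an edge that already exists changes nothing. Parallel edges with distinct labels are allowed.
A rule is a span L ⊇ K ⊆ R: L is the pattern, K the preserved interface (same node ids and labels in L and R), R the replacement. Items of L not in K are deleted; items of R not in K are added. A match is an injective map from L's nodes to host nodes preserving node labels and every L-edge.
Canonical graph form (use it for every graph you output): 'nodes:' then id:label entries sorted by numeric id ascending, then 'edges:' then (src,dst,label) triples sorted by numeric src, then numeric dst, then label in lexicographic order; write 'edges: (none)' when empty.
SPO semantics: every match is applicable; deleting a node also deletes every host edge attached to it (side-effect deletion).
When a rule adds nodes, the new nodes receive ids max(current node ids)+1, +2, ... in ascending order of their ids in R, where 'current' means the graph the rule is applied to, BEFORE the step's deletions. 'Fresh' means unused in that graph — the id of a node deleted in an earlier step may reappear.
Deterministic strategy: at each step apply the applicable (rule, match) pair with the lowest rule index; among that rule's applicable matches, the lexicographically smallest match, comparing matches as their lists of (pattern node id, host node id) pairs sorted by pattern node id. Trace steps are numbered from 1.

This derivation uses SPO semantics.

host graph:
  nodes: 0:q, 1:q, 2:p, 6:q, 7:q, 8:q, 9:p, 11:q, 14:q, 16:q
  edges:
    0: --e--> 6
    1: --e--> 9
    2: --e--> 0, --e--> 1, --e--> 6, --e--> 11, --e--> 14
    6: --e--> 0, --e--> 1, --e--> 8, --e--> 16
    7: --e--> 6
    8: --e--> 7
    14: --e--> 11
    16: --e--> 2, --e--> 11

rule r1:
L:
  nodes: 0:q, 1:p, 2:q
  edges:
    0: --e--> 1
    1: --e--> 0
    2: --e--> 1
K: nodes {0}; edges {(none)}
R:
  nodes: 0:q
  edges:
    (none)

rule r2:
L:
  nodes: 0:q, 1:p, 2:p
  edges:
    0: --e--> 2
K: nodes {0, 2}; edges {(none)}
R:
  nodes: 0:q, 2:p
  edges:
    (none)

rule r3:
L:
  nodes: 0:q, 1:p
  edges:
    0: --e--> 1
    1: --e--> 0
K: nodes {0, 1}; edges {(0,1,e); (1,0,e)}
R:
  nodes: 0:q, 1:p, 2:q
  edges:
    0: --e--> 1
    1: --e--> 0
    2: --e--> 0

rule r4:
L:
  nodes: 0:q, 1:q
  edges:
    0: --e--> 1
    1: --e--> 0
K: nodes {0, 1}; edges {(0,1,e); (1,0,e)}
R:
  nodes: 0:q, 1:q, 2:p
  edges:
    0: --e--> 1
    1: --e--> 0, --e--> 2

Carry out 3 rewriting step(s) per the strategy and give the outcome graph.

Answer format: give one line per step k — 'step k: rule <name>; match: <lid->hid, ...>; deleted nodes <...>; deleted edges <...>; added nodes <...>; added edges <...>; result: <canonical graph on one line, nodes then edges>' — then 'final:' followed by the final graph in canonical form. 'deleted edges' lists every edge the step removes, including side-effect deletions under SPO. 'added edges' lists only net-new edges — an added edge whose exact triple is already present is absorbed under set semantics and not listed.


step 1: rule r2; match: 0->1, 1->2, 2->9; deleted nodes 2; deleted edges (1,9,e); (2,0,e); (2,1,e); (2,6,e); (2,11,e); (2,14,e); (16,2,e); added nodes (none); added edges (none); result: nodes: 0:q, 1:q, 6:q, 7:q, 8:q, 9:p, 11:q, 14:q, 16:q edges: (0,6,e); (6,0,e); (6,1,e); (6,8,e); (6,16,e); (7,6,e); (8,7,e); (14,11,e); (16,11,e)
step 2: rule r4; match: 0->0, 1->6; deleted nodes (none); deleted edges (none); added nodes 17; added edges (6,17,e); result: nodes: 0:q, 1:q, 6:q, 7:q, 8:q, 9:p, 11:q, 14:q, 16:q, 17:p edges: (0,6,e); (6,0,e); (6,1,e); (6,8,e); (6,16,e); (6,17,e); (7,6,e); (8,7,e); (14,11,e); (16,11,e)
step 3: rule r2; match: 0->6, 1->9, 2->17; deleted nodes 9; deleted edges (6,17,e); added nodes (none); added edges (none); result: nodes: 0:q, 1:q, 6:q, 7:q, 8:q, 11:q, 14:q, 16:q, 17:p edges: (0,6,e); (6,0,e); (6,1,e); (6,8,e); (6,16,e); (7,6,e); (8,7,e); (14,11,e); (16,11,e)
final:
nodes: 0:q, 1:q, 6:q, 7:q, 8:q, 11:q, 14:q, 16:q, 17:p
edges: (0,6,e); (6,0,e); (6,1,e); (6,8,e); (6,16,e); (7,6,e); (8,7,e); (14,11,e); (16,11,e)


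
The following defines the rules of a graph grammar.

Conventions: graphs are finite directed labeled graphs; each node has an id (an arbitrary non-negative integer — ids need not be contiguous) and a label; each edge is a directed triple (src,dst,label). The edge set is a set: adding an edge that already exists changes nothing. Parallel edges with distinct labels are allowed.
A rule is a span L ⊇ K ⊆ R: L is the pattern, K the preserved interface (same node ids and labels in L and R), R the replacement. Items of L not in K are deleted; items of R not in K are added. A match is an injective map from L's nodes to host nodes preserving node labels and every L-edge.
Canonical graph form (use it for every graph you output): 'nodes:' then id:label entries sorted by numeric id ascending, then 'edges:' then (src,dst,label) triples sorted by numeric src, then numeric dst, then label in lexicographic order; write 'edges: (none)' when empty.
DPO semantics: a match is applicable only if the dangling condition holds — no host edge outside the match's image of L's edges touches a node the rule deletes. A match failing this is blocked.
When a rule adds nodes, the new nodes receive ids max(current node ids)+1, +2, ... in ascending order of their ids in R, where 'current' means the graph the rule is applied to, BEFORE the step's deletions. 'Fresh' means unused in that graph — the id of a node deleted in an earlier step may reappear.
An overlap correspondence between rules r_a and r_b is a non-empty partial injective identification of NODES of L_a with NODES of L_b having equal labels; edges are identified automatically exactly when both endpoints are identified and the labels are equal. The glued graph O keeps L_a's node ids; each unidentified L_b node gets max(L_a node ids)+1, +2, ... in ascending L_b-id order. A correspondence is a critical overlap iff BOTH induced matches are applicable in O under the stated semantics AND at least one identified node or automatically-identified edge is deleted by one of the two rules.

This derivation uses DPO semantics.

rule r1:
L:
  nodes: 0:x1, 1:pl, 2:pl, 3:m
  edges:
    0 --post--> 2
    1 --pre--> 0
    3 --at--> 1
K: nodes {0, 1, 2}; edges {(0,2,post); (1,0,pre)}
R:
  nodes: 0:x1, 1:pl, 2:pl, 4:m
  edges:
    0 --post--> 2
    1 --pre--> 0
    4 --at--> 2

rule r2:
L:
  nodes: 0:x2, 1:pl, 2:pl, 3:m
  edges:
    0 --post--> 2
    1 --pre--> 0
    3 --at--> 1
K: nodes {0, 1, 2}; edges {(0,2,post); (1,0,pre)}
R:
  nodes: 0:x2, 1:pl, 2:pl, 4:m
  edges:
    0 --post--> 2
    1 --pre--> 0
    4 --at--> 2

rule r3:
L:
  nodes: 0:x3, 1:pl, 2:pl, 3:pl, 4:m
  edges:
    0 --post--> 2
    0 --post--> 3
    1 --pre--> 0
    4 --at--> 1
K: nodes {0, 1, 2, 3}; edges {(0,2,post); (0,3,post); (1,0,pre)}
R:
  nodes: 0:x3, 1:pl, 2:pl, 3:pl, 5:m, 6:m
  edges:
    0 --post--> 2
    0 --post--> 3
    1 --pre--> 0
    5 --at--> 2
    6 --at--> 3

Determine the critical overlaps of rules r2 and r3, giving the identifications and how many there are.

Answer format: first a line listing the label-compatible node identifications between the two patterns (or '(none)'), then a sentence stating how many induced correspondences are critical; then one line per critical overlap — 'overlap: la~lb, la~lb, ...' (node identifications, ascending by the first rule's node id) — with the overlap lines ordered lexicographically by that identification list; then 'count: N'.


label-compatible node identifications between L(r2) and L(r3): 1~1, 1~2, 1~3, 2~1, 2~2, 2~3, 3~4
3 of the induced correspondences are critical overlaps of r2 and r3.
overlap: 1~1, 2~2, 3~4
overlap: 1~1, 2~3, 3~4
overlap: 1~1, 3~4
count: 3


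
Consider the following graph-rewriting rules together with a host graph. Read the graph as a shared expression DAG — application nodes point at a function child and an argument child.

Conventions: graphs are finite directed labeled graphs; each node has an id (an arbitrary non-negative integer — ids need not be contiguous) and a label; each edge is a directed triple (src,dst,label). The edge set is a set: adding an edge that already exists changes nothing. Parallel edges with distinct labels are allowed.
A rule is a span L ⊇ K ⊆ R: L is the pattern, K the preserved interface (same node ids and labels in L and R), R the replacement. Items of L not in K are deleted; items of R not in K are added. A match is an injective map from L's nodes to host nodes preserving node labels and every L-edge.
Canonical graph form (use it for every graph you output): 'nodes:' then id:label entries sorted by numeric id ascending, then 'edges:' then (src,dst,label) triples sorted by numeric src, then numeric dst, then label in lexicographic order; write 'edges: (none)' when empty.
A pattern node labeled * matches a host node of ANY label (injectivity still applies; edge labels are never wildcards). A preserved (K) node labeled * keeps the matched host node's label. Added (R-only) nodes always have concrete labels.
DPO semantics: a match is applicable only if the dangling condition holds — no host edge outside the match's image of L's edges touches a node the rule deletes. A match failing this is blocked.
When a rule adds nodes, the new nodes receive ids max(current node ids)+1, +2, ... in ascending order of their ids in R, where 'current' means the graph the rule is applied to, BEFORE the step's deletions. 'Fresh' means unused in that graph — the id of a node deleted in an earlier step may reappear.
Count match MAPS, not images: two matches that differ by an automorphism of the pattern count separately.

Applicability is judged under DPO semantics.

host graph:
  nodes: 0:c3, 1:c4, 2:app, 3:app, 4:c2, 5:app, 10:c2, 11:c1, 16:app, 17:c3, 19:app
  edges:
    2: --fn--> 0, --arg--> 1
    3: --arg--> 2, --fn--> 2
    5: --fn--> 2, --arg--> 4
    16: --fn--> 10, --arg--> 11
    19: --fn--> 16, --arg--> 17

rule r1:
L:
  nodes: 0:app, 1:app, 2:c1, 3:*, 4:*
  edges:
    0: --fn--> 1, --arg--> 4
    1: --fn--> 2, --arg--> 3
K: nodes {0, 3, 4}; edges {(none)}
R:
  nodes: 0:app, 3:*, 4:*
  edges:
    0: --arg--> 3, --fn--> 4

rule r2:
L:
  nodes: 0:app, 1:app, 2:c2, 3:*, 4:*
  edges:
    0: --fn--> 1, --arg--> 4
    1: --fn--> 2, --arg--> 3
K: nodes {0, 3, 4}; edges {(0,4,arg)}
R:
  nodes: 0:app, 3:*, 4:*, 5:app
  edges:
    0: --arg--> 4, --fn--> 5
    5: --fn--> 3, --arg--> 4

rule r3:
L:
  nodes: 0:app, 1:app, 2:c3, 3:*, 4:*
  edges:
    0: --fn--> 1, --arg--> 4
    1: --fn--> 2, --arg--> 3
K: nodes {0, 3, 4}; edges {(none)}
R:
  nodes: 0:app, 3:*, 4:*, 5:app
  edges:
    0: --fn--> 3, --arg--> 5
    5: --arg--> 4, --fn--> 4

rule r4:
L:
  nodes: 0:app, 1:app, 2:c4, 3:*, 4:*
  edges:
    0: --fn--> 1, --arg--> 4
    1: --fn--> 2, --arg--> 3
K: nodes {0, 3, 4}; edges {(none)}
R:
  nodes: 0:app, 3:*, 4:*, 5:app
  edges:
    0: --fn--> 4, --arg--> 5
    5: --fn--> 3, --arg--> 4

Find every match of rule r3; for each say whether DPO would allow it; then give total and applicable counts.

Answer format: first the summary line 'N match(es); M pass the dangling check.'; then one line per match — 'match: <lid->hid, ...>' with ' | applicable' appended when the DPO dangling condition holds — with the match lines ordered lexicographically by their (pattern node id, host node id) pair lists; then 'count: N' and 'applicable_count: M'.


1 match(es); 0 pass the dangling check.
match: 0->5, 1->2, 2->0, 3->1, 4->4
count: 1
applicable_count: 0


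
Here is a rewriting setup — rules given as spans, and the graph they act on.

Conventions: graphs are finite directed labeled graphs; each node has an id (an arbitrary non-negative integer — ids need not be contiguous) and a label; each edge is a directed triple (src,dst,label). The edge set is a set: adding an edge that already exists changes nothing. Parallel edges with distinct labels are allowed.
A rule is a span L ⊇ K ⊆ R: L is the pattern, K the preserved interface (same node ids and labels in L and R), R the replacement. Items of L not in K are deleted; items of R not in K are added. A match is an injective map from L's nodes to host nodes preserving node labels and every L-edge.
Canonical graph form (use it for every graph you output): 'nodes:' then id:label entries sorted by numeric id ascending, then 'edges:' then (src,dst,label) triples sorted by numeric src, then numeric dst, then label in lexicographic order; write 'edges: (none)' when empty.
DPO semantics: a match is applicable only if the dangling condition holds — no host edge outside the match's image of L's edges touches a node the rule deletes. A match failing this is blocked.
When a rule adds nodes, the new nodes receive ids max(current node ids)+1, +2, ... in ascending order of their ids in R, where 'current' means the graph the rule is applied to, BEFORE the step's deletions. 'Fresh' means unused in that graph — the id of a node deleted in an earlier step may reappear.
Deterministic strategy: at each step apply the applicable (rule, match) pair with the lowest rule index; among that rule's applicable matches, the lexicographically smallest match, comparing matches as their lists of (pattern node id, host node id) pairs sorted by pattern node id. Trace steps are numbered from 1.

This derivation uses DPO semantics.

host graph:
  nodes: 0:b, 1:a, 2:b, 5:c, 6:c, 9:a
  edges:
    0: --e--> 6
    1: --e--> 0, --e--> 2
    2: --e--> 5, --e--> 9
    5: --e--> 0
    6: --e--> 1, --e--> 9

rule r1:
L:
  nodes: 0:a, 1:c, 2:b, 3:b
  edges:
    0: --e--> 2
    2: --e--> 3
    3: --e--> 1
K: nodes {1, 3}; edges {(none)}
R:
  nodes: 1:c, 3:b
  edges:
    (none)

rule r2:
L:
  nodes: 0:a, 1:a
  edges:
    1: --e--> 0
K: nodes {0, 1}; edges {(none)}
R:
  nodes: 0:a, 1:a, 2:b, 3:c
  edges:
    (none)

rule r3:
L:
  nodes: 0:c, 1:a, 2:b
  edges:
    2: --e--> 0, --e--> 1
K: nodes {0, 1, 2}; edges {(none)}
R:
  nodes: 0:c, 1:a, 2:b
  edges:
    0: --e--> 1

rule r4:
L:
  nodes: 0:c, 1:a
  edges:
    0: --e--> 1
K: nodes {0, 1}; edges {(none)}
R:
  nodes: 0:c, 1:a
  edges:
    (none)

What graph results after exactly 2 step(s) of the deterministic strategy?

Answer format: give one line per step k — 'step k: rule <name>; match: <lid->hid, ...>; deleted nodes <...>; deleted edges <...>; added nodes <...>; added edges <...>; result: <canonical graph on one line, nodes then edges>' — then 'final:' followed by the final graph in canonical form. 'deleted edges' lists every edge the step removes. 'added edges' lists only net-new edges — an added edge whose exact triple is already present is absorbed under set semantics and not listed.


step 1: rule r3; match: 0->5, 1->9, 2->2; deleted nodes (none); deleted edges (2,5,e); (2,9,e); added nodes (none); added edges (5,9,e); result: nodes: 0:b, 1:a, 2:b, 5:c, 6:c, 9:a edges: (0,6,e); (1,0,e); (1,2,e); (5,0,e); (5,9,e); (6,1,e); (6,9,e)
step 2: rule r4; match: 0->5, 1->9; deleted nodes (none); deleted edges (5,9,e); added nodes (none); added edges (none); result: nodes: 0:b, 1:a, 2:b, 5:c, 6:c, 9:a edges: (0,6,e); (1,0,e); (1,2,e); (5,0,e); (6,1,e); (6,9,e)
final:
nodes: 0:b, 1:a, 2:b, 5:c, 6:c, 9:a
edges: (0,6,e); (1,0,e); (1,2,e); (5,0,e); (6,1,e); (6,9,e)


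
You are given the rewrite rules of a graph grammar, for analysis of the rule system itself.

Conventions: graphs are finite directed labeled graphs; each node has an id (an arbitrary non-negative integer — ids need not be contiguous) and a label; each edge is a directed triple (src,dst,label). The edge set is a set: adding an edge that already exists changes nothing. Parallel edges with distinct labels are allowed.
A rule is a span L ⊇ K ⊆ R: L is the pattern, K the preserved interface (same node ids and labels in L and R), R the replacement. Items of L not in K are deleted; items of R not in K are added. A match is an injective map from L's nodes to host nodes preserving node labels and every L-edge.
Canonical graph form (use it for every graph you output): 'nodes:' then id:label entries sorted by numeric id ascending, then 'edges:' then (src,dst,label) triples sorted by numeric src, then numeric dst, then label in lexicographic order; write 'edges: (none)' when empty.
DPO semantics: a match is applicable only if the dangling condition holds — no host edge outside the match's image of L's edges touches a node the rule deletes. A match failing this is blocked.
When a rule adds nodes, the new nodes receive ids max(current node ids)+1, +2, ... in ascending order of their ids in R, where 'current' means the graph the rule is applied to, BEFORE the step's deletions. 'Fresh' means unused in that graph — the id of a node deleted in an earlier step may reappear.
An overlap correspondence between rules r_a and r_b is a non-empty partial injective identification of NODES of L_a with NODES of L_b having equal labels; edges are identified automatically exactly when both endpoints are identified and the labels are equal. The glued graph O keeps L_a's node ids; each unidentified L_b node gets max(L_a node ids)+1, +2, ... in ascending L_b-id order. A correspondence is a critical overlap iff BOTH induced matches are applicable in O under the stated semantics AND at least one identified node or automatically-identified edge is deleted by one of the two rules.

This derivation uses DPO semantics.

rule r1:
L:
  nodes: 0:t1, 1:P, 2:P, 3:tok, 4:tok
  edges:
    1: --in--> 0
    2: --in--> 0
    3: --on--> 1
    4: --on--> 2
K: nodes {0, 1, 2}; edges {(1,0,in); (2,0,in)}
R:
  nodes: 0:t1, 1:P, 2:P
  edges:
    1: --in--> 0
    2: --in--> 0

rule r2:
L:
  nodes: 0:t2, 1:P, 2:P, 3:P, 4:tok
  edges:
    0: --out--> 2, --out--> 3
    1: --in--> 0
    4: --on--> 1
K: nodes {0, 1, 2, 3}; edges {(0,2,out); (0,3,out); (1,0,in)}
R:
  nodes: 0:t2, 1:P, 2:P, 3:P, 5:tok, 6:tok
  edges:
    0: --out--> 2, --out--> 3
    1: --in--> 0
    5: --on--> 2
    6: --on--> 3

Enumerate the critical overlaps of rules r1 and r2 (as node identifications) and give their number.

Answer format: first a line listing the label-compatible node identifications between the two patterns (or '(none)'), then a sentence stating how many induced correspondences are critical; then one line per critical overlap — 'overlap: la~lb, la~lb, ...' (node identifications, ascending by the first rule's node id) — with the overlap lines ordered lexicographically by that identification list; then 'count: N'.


label-compatible node identifications between L(r1) and L(r2): 1~1, 1~2, 1~3, 2~1, 2~2, 2~3, 3~4, 4~4
6 of the induced correspondences are critical overlaps of r1 and r2.
overlap: 1~1, 2~2, 3~4
overlap: 1~1, 2~3, 3~4
overlap: 1~1, 3~4
overlap: 1~2, 2~1, 4~4
overlap: 1~3, 2~1, 4~4
overlap: 2~1, 4~4
count: 6


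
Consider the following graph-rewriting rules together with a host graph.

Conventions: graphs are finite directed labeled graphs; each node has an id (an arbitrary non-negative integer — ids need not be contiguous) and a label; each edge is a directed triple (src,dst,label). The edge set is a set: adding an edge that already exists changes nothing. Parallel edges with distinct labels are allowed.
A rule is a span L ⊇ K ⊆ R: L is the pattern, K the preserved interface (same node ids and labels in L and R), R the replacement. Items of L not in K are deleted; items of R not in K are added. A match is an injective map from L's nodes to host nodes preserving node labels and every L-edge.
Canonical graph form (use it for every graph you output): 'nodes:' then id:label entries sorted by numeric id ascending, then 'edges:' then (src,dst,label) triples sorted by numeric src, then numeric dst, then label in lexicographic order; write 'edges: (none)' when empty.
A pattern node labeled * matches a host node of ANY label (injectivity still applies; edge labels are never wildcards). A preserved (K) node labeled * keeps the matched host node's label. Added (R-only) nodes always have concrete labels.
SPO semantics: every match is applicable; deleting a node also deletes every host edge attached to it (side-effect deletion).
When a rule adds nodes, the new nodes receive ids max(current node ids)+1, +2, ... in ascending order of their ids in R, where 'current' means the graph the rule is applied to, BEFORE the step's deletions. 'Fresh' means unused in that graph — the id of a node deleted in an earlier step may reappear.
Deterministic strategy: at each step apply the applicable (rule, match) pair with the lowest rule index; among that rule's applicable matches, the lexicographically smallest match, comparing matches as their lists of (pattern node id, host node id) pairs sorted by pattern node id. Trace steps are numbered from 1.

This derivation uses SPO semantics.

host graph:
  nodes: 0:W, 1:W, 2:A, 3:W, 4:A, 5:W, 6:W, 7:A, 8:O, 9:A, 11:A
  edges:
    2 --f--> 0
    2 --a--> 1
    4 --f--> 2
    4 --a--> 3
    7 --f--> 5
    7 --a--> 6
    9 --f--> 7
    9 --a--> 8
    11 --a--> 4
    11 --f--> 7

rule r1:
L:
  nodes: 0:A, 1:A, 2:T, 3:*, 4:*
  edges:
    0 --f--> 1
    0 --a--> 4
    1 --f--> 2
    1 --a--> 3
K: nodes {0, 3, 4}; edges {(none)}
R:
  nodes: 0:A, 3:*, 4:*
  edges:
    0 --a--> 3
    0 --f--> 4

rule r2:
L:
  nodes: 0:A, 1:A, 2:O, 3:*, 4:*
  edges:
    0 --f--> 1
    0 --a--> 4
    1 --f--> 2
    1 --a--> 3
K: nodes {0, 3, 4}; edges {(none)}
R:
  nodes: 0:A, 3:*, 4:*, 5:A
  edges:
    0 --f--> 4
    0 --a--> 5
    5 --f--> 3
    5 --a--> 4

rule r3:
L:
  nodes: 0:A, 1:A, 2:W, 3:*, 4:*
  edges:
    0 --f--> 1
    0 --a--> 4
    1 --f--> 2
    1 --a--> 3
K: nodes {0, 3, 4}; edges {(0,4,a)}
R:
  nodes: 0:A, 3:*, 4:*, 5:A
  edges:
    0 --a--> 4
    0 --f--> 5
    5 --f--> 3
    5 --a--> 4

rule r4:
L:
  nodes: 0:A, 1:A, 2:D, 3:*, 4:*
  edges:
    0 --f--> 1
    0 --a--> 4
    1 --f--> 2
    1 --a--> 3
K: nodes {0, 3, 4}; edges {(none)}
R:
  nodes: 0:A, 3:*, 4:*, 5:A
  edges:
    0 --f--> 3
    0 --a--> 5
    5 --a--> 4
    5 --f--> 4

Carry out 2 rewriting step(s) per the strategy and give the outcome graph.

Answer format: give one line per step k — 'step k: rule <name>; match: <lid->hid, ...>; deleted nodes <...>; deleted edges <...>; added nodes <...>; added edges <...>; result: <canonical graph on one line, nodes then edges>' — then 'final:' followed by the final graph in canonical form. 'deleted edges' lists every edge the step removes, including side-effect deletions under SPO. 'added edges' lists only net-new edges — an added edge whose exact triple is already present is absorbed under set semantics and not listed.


step 1: rule r3; match: 0->4, 1->2, 2->0, 3->1, 4->3; deleted nodes 0, 2; deleted edges (2,0,f); (2,1,a); (4,2,f); added nodes 12; added edges (4,12,f); (12,1,f); (12,3,a); result: nodes: 1:W, 3:W, 4:A, 5:W, 6:W, 7:A, 8:O, 9:A, 11:A, 12:A edges: (4,3,a); (4,12,f); (7,5,f); (7,6,a); (9,7,f); (9,8,a); (11,4,a); (11,7,f); (12,1,f); (12,3,a)
step 2: rule r3; match: 0->9, 1->7, 2->5, 3->6, 4->8; deleted nodes 5, 7; deleted edges (7,5,f); (7,6,a); (9,7,f); (11,7,f); added nodes 13; added edges (9,13,f); (13,6,f); (13,8,a); result: nodes: 1:W, 3:W, 4:A, 6:W, 8:O, 9:A, 11:A, 12:A, 13:A edges: (4,3,a); (4,12,f); (9,8,a); (9,13,f); (11,4,a); (12,1,f); (12,3,a); (13,6,f); (13,8,a)
final:
nodes: 1:W, 3:W, 4:A, 6:W, 8:O, 9:A, 11:A, 12:A, 13:A
edges: (4,3,a); (4,12,f); (9,8,a); (9,13,f); (11,4,a); (12,1,f); (12,3,a); (13,6,f); (13,8,a)


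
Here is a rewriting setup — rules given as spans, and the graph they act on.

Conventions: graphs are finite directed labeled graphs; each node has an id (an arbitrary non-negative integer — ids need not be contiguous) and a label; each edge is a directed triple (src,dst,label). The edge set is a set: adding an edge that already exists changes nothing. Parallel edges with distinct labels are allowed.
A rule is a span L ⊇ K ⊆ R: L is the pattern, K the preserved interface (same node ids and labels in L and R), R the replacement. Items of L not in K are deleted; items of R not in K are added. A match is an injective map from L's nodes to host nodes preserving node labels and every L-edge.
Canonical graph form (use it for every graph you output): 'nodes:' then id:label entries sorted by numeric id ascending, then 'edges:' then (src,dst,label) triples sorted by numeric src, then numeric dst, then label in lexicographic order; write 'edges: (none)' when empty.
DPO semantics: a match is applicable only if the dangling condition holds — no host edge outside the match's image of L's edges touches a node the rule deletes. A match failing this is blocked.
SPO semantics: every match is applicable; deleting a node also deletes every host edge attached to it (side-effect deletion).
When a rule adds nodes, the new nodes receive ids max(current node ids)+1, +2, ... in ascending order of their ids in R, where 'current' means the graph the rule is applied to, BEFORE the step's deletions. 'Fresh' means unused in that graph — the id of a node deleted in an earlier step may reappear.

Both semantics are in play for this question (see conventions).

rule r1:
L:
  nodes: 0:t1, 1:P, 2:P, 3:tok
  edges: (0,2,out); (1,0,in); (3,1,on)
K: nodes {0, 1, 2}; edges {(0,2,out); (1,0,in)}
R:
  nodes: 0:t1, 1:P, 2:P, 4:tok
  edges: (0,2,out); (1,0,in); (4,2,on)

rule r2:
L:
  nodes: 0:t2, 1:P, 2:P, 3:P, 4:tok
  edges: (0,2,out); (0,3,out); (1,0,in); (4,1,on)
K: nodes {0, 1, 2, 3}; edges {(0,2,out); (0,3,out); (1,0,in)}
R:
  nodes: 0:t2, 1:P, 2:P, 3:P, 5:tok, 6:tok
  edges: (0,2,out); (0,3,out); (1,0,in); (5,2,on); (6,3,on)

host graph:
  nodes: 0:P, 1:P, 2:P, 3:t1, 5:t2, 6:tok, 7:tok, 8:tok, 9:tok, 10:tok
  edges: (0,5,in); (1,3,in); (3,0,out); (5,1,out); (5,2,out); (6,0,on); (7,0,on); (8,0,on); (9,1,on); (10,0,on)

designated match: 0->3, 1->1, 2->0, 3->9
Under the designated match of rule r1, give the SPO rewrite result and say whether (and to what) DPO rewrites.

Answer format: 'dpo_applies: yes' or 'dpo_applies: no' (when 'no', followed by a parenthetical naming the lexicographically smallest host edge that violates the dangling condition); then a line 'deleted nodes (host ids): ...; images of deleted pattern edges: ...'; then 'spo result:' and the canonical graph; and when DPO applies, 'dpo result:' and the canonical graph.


dpo_applies: yes
deleted nodes (host ids): 9; images of deleted pattern edges: (9,1,on)
spo result:
nodes: 0:P, 1:P, 2:P, 3:t1, 5:t2, 6:tok, 7:tok, 8:tok, 10:tok, 11:tok
edges: (0,5,in); (1,3,in); (3,0,out); (5,1,out); (5,2,out); (6,0,on); (7,0,on); (8,0,on); (10,0,on); (11,0,on)
dpo result:
nodes: 0:P, 1:P, 2:P, 3:t1, 5:t2, 6:tok, 7:tok, 8:tok, 10:tok, 11:tok
edges: (0,5,in); (1,3,in); (3,0,out); (5,1,out); (5,2,out); (6,0,on); (7,0,on); (8,0,on); (10,0,on); (11,0,on)


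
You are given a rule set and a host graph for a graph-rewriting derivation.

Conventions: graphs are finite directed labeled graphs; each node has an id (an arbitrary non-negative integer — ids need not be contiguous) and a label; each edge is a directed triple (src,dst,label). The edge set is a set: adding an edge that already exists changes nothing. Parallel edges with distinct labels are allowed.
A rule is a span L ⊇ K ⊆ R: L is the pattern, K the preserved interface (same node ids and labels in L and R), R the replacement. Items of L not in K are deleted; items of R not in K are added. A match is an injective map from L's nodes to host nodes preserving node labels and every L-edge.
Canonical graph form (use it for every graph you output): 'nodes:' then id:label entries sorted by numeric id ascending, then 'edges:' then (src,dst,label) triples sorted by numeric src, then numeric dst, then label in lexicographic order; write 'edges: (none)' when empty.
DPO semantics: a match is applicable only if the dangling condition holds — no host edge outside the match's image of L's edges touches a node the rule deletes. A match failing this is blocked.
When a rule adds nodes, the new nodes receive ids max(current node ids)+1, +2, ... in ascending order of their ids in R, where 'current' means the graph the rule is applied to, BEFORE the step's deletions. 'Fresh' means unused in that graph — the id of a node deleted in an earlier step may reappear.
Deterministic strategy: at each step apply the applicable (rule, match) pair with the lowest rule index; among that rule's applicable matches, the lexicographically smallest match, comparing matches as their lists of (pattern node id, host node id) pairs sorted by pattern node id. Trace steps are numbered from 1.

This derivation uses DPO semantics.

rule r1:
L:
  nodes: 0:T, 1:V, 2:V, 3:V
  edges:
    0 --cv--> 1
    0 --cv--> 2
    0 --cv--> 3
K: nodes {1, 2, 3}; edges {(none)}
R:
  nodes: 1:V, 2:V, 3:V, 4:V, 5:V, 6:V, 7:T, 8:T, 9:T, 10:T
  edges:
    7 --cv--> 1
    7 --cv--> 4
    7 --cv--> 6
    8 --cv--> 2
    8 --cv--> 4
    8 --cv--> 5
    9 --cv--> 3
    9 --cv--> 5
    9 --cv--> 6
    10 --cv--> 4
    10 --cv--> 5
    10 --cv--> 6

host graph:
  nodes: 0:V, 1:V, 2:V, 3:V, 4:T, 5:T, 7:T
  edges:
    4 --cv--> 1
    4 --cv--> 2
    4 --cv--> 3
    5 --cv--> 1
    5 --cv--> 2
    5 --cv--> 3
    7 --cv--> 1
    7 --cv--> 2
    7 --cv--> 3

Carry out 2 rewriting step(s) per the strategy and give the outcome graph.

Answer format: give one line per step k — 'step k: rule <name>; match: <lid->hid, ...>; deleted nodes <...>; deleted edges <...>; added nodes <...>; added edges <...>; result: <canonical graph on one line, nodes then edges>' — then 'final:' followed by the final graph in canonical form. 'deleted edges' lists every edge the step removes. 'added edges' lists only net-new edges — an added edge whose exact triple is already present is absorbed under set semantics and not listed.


step 1: rule r1; match: 0->4, 1->1, 2->2, 3->3; deleted nodes 4; deleted edges (4,1,cv); (4,2,cv); (4,3,cv); added nodes 8, 9, 10, 11, 12, 13, 14; added edges (11,1,cv); (11,8,cv); (11,10,cv); (12,2,cv); (12,8,cv); (12,9,cv); (13,3,cv); (13,9,cv); (13,10,cv); (14,8,cv); (14,9,cv); (14,10,cv); result: nodes: 0:V, 1:V, 2:V, 3:V, 5:T, 7:T, 8:V, 9:V, 10:V, 11:T, 12:T, 13:T, 14:T edges: (5,1,cv); (5,2,cv); (5,3,cv); (7,1,cv); (7,2,cv); (7,3,cv); (11,1,cv); (11,8,cv); (11,10,cv); (12,2,cv); (12,8,cv); (12,9,cv); (13,3,cv); (13,9,cv); (13,10,cv); (14,8,cv); (14,9,cv); (14,10,cv)
step 2: rule r1; match: 0->5, 1->1, 2->2, 3->3; deleted nodes 5; deleted edges (5,1,cv); (5,2,cv); (5,3,cv); added nodes 15, 16, 17, 18, 19, 20, 21; added edges (18,1,cv); (18,15,cv); (18,17,cv); (19,2,cv); (19,15,cv); (19,16,cv); (20,3,cv); (20,16,cv); (20,17,cv); (21,15,cv); (21,16,cv); (21,17,cv); result: nodes: 0:V, 1:V, 2:V, 3:V, 7:T, 8:V, 9:V, 10:V, 11:T, 12:T, 13:T, 14:T, 15:V, 16:V, 17:V, 18:T, 19:T, 20:T, 21:T edges: (7,1,cv); (7,2,cv); (7,3,cv); (11,1,cv); (11,8,cv); (11,10,cv); (12,2,cv); (12,8,cv); (12,9,cv); (13,3,cv); (13,9,cv); (13,10,cv); (14,8,cv); (14,9,cv); (14,10,cv); (18,1,cv); (18,15,cv); (18,17,cv); (19,2,cv); (19,15,cv); (19,16,cv); (20,3,cv); (20,16,cv); (20,17,cv); (21,15,cv); (21,16,cv); (21,17,cv)
final:
nodes: 0:V, 1:V, 2:V, 3:V, 7:T, 8:V, 9:V, 10:V, 11:T, 12:T, 13:T, 14:T, 15:V, 16:V, 17:V, 18:T, 19:T, 20:T, 21:T
edges: (7,1,cv); (7,2,cv); (7,3,cv); (11,1,cv); (11,8,cv); (11,10,cv); (12,2,cv); (12,8,cv); (12,9,cv); (13,3,cv); (13,9,cv); (13,10,cv); (14,8,cv); (14,9,cv); (14,10,cv); (18,1,cv); (18,15,cv); (18,17,cv); (19,2,cv); (19,15,cv); (19,16,cv); (20,3,cv); (20,16,cv); (20,17,cv); (21,15,cv); (21,16,cv); (21,17,cv)
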